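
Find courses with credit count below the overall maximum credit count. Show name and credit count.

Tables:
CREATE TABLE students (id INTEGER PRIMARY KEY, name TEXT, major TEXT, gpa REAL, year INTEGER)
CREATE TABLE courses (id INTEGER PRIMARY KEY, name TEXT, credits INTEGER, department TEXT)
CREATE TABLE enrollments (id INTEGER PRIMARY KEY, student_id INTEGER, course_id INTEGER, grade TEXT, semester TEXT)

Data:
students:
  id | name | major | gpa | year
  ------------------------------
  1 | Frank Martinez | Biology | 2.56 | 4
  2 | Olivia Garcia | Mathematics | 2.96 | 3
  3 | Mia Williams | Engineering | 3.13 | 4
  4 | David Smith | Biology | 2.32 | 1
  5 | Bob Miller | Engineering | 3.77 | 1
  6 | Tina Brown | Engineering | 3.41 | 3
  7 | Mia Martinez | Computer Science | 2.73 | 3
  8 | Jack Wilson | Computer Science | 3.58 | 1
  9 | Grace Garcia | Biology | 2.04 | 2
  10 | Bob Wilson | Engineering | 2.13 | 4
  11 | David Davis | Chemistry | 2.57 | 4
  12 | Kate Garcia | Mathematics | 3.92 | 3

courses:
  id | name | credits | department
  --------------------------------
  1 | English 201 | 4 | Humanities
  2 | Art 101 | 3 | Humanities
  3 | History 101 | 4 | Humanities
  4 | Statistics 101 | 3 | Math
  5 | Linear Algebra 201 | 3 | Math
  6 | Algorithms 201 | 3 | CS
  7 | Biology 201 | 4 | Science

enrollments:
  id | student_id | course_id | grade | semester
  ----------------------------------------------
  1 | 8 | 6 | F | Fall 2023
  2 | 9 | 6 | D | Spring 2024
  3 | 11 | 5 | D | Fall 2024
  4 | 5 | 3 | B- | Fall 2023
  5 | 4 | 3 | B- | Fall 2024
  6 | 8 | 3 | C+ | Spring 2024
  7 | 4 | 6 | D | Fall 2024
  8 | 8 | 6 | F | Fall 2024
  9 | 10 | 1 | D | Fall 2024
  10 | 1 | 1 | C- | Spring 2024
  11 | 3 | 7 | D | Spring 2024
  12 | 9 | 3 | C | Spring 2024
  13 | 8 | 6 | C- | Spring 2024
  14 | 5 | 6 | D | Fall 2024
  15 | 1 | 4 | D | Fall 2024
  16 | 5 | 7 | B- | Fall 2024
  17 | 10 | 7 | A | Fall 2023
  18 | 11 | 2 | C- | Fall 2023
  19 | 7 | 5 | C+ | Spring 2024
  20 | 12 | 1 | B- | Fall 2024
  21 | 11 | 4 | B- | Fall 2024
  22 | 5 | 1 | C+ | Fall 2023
SELECT name, credits FROM courses WHERE credits < (SELECT MAX(credits) FROM courses)

Execution result:
name | credits
Art 101 | 3
Statistics 101 | 3
Linear Algebra 201 | 3
Algorithms 201 | 3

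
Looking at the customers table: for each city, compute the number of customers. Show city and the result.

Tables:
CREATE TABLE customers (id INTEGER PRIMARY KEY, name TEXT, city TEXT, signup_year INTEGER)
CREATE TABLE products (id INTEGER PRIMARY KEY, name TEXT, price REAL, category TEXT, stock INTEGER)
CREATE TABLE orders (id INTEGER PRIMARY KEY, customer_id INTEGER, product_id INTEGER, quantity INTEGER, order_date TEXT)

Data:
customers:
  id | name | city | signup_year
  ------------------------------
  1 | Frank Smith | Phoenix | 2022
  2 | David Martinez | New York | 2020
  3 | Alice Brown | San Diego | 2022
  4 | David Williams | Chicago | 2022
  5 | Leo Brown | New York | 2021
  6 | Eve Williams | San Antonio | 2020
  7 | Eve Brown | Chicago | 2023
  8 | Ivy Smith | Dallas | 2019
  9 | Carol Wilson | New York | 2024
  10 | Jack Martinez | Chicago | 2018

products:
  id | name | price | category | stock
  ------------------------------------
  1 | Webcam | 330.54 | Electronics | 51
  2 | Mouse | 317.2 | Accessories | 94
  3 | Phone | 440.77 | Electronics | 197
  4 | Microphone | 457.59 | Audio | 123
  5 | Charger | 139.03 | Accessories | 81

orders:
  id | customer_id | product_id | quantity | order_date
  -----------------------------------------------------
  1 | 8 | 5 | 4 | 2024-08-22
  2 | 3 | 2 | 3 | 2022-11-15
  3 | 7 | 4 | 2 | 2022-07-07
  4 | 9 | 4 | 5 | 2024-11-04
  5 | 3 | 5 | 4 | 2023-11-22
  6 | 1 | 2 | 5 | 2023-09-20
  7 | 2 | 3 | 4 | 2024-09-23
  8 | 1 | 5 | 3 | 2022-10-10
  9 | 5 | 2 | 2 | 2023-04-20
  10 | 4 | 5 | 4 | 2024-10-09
SELECT city, COUNT(*) AS n FROM customers GROUP BY city

Execution result:
city | n
Chicago | 3
Dallas | 1
New York | 3
Phoenix | 1
San Antonio | 1
San Diego | 1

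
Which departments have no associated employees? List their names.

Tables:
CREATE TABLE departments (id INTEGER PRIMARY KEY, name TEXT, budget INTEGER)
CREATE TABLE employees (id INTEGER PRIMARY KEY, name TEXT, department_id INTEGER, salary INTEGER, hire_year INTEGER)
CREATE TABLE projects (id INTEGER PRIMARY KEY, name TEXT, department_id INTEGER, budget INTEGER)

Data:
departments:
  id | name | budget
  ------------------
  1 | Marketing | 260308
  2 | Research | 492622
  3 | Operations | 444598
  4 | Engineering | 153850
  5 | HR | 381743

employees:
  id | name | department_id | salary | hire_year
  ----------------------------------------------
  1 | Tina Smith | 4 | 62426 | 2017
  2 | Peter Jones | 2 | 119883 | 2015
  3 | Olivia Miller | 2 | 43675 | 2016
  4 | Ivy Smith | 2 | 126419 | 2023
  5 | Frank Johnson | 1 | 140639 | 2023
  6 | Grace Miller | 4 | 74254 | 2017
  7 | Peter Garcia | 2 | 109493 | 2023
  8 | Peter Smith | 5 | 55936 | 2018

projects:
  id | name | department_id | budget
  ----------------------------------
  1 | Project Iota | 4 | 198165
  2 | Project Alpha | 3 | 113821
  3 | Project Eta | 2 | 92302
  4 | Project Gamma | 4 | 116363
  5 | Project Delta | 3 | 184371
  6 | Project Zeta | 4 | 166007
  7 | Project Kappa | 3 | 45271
SELECT p.name FROM departments p LEFT JOIN employees c ON c.department_id = p.id WHERE c.id IS NULL

Execution result:
Operations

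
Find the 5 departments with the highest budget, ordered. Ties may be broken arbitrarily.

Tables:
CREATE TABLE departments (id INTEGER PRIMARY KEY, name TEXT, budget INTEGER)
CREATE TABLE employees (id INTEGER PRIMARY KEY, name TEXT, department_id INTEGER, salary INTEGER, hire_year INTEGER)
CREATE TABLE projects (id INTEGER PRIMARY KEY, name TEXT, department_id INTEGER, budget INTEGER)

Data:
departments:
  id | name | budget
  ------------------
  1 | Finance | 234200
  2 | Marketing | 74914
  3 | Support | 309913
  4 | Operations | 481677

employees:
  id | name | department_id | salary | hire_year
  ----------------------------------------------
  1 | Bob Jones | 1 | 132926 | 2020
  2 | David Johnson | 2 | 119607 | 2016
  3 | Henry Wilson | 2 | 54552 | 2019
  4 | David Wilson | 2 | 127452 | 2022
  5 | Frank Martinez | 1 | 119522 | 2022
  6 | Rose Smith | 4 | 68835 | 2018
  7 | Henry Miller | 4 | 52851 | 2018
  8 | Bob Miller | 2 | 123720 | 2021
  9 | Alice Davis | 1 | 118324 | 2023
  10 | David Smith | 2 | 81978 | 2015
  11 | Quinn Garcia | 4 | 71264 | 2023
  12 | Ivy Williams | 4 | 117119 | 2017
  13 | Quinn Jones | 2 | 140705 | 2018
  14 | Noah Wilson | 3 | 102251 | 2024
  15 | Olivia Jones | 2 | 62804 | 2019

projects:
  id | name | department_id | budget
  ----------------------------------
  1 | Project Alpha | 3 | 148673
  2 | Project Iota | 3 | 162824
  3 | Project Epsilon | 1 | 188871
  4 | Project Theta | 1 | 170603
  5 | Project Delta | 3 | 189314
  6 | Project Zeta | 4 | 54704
SELECT name, budget FROM departments ORDER BY budget DESC LIMIT 5

Execution result:
name | budget
Operations | 481677
Support | 309913
Finance | 234200
Marketing | 74914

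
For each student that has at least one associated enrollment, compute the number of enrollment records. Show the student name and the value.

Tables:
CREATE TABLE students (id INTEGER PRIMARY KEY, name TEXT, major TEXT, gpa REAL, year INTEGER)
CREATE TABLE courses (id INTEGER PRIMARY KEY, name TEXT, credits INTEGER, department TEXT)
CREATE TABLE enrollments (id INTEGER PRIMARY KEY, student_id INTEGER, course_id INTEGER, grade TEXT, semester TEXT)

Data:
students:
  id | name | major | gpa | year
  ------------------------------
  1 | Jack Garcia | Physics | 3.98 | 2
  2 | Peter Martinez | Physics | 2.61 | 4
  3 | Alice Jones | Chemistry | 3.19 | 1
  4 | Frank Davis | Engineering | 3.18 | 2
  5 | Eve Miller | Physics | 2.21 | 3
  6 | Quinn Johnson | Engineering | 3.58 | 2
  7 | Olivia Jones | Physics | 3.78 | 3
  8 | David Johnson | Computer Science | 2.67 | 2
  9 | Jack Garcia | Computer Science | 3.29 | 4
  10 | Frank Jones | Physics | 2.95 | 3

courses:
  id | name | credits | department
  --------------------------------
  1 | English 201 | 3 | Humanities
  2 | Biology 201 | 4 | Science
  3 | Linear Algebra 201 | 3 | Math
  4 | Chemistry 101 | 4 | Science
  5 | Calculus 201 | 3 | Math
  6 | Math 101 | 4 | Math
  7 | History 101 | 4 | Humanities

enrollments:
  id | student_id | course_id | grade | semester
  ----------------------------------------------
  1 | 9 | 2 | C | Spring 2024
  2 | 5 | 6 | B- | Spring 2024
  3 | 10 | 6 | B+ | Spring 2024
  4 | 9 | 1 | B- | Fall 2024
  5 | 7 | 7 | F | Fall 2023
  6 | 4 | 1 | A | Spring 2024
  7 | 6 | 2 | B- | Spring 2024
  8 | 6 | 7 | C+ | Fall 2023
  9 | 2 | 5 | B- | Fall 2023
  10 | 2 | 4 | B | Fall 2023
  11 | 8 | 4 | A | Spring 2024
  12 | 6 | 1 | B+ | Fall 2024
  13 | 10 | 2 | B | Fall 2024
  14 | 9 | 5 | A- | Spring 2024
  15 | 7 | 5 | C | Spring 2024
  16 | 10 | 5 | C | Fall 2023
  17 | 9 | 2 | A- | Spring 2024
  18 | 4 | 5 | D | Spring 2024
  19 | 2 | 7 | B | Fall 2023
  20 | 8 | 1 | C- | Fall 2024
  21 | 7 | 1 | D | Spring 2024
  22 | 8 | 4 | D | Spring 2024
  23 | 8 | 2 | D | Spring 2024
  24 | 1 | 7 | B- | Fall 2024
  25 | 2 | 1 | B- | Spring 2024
SELECT p.name, COUNT(*) AS n FROM enrollments c JOIN students p ON c.student_id = p.id GROUP BY p.id, p.name

Execution result:
name | n
Jack Garcia | 1
Peter Martinez | 4
Frank Davis | 2
Eve Miller | 1
Quinn Johnson | 3
Olivia Jones | 3
David Johnson | 4
Jack Garcia | 4
Frank Jones | 3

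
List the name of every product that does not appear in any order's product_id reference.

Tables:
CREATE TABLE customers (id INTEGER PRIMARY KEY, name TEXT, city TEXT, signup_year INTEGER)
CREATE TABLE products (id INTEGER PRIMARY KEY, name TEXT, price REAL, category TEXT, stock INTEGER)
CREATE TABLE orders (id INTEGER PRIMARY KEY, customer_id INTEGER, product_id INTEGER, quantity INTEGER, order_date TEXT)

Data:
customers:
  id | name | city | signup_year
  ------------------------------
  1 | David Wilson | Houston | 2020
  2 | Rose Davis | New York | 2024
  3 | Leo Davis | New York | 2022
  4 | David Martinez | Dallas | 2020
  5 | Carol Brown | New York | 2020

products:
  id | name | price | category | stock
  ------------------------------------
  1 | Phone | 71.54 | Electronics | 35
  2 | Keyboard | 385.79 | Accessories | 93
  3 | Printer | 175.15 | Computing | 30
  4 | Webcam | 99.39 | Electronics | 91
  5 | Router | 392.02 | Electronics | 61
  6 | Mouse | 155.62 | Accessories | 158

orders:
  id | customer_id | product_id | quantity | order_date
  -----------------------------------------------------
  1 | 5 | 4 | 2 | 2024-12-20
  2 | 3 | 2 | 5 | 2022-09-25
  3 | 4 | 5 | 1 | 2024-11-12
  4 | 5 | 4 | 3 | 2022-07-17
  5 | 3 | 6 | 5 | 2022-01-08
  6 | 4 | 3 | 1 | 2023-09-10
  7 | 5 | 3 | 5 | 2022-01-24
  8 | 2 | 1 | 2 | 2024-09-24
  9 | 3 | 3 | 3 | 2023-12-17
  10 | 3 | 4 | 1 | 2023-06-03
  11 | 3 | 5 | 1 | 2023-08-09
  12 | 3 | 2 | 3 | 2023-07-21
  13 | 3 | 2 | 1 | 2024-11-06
SELECT p.name FROM products p LEFT JOIN orders c ON c.product_id = p.id WHERE c.id IS NULL

Execution result:
(no rows)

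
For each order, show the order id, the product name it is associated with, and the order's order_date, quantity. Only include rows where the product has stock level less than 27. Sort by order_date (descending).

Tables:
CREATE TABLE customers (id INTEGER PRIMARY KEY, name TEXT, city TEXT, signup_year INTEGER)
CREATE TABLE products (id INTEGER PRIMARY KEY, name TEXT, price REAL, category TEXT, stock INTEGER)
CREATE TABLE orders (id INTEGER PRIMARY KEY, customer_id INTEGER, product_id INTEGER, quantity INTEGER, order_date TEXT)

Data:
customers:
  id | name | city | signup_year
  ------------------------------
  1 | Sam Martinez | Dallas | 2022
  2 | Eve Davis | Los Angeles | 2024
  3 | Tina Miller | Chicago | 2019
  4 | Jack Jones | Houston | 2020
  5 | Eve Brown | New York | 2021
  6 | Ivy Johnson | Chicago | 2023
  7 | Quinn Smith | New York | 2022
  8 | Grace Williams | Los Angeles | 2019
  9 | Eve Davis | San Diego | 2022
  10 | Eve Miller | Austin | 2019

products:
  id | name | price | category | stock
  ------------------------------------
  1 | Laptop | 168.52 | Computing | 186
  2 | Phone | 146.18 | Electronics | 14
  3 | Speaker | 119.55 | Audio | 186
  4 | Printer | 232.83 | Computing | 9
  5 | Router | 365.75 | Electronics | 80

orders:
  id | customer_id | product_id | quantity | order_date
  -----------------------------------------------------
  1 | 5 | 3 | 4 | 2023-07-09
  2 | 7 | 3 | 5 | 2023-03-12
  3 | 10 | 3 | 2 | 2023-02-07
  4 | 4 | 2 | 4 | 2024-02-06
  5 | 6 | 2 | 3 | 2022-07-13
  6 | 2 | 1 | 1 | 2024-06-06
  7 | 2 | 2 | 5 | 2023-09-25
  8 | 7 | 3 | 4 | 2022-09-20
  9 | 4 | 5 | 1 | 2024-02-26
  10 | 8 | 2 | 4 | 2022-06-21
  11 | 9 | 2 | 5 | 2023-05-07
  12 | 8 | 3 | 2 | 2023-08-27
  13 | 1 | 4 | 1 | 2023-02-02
SELECT c.id, p.name AS product, c.order_date, c.quantity FROM orders c JOIN products p ON c.product_id = p.id WHERE p.stock < 27 ORDER BY c.order_date DESC

Execution result:
id | product | order_date | quantity
4 | Phone | 2024-02-06 | 4
7 | Phone | 2023-09-25 | 5
11 | Phone | 2023-05-07 | 5
13 | Printer | 2023-02-02 | 1
5 | Phone | 2022-07-13 | 3
10 | Phone | 2022-06-21 | 4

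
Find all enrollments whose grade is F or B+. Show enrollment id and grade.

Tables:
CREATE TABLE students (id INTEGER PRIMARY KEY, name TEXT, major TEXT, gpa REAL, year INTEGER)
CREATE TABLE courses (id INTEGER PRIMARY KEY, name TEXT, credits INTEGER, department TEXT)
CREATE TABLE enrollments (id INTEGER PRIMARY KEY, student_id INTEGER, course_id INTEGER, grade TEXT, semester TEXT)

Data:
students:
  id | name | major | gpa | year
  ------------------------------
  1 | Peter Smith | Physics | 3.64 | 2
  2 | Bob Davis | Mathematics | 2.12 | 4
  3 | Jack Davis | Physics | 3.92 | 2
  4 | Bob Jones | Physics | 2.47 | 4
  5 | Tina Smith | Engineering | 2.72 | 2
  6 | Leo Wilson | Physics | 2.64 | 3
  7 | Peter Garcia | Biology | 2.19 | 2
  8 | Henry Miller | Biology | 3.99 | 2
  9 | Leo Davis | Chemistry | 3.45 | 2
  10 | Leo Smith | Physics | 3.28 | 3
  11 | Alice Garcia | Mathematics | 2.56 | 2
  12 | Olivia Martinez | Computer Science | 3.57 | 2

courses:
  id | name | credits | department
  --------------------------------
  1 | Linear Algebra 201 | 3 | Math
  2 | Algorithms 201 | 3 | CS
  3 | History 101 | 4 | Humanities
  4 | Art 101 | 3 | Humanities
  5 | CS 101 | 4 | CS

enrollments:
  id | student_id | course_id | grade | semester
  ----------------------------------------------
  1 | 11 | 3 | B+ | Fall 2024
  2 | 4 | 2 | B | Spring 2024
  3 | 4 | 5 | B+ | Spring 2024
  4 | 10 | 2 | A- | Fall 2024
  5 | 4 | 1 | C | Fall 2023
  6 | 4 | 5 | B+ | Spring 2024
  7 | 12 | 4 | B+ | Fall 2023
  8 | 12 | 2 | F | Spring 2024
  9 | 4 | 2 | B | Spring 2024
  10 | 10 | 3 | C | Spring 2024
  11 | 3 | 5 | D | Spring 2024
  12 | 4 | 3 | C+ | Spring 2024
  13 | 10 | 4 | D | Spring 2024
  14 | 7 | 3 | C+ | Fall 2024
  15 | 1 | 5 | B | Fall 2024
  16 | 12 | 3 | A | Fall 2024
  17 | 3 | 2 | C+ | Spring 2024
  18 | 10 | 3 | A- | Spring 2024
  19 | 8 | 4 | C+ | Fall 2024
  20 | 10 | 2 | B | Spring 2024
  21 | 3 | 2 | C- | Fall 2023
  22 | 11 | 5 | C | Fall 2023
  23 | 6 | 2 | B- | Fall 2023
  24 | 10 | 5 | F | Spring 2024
SELECT id, grade FROM enrollments WHERE grade IN ('F', 'B+')

Execution result:
id | grade
1 | B+
3 | B+
6 | B+
7 | B+
8 | F
24 | F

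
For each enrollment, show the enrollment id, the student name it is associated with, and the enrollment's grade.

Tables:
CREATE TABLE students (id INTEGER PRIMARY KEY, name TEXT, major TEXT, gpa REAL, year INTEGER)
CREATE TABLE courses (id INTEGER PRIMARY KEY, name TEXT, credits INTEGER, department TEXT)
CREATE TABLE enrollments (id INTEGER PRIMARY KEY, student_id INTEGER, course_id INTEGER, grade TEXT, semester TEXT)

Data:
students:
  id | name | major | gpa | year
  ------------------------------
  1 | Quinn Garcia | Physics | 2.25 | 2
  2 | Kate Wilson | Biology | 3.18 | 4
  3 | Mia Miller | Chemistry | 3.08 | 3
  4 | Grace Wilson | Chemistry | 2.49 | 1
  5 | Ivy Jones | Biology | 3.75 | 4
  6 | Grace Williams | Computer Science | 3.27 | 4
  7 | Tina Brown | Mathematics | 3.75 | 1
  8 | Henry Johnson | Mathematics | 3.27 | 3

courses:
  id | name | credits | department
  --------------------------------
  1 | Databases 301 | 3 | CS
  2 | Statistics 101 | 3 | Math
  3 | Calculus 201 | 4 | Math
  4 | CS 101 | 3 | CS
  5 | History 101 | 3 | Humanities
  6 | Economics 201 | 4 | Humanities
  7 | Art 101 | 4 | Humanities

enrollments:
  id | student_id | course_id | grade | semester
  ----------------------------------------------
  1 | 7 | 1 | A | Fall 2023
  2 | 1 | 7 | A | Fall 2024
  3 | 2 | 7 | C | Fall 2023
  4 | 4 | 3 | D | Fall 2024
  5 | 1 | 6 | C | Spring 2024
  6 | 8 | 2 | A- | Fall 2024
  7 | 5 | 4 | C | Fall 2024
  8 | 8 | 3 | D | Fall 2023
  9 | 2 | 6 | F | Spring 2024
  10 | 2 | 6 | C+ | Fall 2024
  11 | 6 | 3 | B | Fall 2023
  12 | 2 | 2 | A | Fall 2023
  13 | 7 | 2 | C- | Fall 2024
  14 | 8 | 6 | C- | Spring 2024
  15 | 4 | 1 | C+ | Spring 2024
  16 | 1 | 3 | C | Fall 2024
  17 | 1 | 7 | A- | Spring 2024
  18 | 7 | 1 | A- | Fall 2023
SELECT c.id, p.name AS student, c.grade FROM enrollments c JOIN students p ON c.student_id = p.id

Execution result:
id | student | grade
1 | Tina Brown | A
2 | Quinn Garcia | A
3 | Kate Wilson | C
4 | Grace Wilson | D
5 | Quinn Garcia | C
6 | Henry Johnson | A-
7 | Ivy Jones | C
8 | Henry Johnson | D
9 | Kate Wilson | F
10 | Kate Wilson | C+
11 | Grace Williams | B
12 | Kate Wilson | A
13 | Tina Brown | C-
14 | Henry Johnson | C-
15 | Grace Wilson | C+
16 | Quinn Garcia | C
17 | Quinn Garcia | A-
18 | Tina Brown | A-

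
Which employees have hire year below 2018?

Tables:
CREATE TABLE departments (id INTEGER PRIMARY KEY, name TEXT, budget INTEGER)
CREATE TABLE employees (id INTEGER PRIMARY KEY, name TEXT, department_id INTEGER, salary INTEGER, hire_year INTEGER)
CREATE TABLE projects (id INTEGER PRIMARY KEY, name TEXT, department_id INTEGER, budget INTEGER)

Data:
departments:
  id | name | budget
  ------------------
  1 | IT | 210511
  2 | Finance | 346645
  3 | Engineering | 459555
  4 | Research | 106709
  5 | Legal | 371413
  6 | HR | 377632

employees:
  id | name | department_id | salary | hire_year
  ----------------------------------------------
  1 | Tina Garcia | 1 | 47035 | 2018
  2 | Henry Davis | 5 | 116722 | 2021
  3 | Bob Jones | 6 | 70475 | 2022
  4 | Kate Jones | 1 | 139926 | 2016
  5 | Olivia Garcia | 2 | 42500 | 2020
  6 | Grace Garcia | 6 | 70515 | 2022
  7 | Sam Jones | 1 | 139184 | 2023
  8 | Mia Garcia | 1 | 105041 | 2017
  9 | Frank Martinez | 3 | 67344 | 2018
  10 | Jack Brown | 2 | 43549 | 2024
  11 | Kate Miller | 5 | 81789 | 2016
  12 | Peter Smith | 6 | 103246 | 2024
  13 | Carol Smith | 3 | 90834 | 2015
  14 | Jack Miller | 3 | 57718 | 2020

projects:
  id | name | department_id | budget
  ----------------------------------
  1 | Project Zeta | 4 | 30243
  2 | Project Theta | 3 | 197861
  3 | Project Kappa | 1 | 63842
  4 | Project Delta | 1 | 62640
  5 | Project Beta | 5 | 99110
SELECT name, hire_year FROM employees WHERE hire_year < 2018

Execution result:
name | hire_year
Kate Jones | 2016
Mia Garcia | 2017
Kate Miller | 2016
Carol Smith | 2015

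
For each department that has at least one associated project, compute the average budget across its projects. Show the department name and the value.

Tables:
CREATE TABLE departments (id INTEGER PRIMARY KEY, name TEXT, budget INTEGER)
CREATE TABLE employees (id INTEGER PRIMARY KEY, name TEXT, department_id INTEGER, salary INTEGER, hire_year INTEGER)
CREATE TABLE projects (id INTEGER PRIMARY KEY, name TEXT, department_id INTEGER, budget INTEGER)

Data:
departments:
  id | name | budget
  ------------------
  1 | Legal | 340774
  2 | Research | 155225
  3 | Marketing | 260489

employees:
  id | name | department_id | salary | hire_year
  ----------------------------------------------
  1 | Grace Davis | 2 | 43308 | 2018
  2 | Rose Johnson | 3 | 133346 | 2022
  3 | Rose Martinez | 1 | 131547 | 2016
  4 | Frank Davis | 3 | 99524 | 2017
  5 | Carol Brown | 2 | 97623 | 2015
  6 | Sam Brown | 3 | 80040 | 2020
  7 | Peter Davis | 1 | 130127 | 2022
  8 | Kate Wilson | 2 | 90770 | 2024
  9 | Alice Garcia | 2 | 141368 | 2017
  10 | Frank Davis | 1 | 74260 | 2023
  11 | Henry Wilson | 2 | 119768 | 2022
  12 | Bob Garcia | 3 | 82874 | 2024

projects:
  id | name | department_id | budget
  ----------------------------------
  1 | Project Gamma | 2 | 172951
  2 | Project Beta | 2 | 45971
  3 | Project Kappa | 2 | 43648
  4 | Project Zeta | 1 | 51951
SELECT p.name, AVG(c.budget) AS avg_budget FROM projects c JOIN departments p ON c.department_id = p.id GROUP BY p.id, p.name

Execution result:
name | avg_budget
Legal | 51951.00
Research | 87523.33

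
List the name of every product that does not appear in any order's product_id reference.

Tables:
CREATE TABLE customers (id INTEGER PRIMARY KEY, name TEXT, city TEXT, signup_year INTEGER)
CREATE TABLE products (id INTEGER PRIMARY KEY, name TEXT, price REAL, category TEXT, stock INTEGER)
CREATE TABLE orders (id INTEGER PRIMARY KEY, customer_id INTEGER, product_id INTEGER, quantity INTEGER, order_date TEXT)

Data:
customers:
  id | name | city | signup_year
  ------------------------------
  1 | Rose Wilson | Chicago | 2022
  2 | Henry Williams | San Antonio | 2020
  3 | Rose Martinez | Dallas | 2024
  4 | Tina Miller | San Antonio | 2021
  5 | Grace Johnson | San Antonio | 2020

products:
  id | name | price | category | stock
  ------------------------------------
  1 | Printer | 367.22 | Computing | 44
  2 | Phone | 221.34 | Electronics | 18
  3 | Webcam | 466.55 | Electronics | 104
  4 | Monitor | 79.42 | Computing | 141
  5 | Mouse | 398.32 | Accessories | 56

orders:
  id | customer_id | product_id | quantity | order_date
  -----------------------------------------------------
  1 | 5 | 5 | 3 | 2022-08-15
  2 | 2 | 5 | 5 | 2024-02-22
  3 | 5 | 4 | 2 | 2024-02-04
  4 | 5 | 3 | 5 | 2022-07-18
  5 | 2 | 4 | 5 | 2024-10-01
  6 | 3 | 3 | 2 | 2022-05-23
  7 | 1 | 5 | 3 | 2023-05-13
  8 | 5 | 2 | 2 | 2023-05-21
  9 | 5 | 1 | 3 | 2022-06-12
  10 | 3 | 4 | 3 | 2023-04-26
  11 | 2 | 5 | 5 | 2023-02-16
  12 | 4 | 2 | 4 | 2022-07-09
SELECT p.name FROM products p LEFT JOIN orders c ON c.product_id = p.id WHERE c.id IS NULL

Execution result:
(no rows)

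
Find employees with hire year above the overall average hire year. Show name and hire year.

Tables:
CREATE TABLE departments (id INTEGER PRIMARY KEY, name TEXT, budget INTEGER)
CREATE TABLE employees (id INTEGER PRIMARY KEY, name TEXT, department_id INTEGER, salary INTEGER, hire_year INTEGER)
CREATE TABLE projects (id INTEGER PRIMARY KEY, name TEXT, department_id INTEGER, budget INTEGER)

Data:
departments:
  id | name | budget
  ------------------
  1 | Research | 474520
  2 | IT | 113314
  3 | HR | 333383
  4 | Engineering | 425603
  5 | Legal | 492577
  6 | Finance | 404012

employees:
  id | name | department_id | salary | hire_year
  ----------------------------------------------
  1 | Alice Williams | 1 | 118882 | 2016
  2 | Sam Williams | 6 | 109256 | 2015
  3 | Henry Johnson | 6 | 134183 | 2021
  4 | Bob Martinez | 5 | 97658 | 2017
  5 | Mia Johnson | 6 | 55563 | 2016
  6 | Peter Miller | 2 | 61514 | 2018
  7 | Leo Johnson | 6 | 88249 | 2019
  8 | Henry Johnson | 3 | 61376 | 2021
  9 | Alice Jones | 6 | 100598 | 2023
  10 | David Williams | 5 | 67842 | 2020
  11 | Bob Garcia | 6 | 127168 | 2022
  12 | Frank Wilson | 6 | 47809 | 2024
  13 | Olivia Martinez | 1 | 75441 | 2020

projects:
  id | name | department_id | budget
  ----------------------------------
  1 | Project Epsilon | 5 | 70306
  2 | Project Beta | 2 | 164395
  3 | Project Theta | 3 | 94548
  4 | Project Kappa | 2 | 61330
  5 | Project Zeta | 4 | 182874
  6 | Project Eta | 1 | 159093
SELECT name, hire_year FROM employees WHERE hire_year > (SELECT AVG(hire_year) FROM employees)

Execution result:
name | hire_year
Henry Johnson | 2021
Henry Johnson | 2021
Alice Jones | 2023
David Williams | 2020
Bob Garcia | 2022
Frank Wilson | 2024
Olivia Martinez | 2020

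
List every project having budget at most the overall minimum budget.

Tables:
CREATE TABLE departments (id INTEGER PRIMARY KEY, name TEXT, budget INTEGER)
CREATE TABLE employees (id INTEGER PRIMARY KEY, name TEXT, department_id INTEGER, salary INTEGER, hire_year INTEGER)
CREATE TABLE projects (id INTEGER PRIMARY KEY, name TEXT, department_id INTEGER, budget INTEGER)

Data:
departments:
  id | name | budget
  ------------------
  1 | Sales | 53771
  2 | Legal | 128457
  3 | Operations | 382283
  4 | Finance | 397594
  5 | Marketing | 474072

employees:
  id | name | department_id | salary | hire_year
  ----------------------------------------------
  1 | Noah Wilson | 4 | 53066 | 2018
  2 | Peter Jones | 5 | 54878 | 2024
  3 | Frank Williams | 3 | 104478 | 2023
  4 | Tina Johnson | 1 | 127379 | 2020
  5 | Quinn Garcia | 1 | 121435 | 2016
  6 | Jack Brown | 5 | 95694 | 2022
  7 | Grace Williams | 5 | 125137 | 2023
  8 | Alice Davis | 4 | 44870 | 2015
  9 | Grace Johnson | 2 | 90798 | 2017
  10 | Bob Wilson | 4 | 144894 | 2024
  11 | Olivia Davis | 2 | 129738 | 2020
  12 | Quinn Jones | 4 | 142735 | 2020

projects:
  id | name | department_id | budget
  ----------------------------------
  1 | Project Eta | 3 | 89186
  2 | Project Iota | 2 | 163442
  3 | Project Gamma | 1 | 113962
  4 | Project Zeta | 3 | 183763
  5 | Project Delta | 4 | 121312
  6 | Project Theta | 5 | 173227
SELECT name, budget FROM projects WHERE budget <= (SELECT MIN(budget) FROM projects)

Execution result:
name | budget
Project Eta | 89186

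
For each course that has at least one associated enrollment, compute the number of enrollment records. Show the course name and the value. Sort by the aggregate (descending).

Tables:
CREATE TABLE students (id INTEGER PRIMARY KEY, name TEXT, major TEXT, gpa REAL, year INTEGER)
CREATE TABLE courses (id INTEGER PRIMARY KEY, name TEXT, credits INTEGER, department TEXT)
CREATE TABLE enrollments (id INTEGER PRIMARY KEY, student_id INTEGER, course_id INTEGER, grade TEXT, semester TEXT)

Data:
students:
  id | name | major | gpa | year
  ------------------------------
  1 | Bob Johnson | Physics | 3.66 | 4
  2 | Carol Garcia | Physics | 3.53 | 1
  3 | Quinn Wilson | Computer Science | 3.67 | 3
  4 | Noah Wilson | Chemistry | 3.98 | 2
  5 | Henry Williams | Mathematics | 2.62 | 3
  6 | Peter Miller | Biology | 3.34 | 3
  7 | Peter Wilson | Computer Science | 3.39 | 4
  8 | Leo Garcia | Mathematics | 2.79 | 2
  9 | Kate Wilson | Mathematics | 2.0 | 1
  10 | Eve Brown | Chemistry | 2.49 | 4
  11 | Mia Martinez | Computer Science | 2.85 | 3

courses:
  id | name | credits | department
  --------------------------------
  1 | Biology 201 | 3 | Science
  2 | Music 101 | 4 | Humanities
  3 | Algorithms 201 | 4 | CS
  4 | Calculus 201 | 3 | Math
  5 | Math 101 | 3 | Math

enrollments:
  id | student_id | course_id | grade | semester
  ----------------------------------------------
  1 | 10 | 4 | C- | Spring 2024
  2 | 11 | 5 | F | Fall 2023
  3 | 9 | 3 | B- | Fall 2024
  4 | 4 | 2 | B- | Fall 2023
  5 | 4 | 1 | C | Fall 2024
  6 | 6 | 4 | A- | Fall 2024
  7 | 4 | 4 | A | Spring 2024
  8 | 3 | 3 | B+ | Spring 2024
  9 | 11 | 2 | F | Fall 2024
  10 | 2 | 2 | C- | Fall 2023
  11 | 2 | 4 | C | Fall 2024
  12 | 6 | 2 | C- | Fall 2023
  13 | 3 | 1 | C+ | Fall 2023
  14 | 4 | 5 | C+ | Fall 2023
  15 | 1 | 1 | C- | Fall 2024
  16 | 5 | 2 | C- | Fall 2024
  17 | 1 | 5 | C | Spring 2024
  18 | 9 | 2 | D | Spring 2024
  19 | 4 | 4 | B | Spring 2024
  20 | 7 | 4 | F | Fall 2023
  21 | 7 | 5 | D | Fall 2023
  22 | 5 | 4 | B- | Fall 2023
SELECT p.name, COUNT(*) AS n FROM enrollments c JOIN courses p ON c.course_id = p.id GROUP BY p.id, p.name ORDER BY n DESC

Execution result:
name | n
Calculus 201 | 7
Music 101 | 6
Math 101 | 4
Biology 201 | 3
Algorithms 201 | 2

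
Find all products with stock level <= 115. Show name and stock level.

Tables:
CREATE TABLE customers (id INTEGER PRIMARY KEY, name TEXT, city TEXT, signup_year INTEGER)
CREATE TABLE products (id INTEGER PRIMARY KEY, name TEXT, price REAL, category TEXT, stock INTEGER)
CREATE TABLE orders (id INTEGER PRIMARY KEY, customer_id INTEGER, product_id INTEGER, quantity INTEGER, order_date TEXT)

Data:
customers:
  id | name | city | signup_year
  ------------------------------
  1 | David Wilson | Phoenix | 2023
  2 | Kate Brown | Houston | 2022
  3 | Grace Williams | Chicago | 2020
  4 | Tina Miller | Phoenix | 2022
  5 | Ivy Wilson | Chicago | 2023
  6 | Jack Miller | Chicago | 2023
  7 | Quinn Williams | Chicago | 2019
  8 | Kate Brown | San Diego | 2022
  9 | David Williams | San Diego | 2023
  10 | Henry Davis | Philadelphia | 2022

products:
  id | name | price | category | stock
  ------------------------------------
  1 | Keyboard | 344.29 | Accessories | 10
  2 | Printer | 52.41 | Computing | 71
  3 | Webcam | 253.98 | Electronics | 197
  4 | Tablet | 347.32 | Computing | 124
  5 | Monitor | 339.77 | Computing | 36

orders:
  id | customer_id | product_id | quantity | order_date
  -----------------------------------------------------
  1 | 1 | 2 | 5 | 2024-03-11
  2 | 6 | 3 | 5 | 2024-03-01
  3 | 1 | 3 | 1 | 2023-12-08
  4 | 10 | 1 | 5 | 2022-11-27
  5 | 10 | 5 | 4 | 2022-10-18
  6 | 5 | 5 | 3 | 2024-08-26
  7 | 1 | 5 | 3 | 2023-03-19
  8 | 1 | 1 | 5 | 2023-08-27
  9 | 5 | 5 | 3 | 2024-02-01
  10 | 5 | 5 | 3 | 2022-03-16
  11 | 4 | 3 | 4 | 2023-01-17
SELECT name, stock FROM products WHERE stock <= 115

Execution result:
name | stock
Keyboard | 10
Printer | 71
Monitor | 36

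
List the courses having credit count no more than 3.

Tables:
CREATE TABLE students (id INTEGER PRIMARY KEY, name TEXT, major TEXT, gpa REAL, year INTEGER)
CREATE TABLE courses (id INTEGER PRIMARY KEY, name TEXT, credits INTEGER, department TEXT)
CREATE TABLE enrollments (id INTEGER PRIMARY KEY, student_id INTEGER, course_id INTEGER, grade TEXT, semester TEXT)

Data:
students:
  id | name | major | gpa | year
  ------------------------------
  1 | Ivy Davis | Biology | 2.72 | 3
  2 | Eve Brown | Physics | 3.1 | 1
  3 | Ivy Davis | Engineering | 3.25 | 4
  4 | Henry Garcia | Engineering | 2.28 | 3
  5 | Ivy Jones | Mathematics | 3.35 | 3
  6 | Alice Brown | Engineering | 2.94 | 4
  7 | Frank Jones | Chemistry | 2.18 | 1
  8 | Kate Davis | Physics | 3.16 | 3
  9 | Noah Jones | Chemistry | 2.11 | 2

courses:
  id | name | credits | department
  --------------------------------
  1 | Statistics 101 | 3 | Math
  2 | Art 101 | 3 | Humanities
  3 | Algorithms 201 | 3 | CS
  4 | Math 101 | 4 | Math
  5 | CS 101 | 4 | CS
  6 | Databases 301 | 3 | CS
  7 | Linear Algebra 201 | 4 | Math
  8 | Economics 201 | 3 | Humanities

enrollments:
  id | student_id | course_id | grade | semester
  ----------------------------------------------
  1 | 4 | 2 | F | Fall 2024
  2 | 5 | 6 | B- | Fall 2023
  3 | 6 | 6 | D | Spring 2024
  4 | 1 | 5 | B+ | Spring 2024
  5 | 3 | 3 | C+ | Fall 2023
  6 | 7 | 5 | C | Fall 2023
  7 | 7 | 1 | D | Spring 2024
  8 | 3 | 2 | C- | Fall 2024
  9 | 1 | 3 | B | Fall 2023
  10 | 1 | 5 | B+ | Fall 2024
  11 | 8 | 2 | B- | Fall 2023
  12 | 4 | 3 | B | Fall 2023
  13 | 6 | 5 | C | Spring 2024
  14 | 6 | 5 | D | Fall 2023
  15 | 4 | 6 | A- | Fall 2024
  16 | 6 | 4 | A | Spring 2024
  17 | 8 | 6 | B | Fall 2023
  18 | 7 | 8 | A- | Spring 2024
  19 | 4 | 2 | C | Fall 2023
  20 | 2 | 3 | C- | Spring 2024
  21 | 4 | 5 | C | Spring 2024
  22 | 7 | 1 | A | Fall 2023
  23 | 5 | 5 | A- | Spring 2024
SELECT name, credits FROM courses WHERE credits <= 3

Execution result:
name | credits
Statistics 101 | 3
Art 101 | 3
Algorithms 201 | 3
Databases 301 | 3
Economics 201 | 3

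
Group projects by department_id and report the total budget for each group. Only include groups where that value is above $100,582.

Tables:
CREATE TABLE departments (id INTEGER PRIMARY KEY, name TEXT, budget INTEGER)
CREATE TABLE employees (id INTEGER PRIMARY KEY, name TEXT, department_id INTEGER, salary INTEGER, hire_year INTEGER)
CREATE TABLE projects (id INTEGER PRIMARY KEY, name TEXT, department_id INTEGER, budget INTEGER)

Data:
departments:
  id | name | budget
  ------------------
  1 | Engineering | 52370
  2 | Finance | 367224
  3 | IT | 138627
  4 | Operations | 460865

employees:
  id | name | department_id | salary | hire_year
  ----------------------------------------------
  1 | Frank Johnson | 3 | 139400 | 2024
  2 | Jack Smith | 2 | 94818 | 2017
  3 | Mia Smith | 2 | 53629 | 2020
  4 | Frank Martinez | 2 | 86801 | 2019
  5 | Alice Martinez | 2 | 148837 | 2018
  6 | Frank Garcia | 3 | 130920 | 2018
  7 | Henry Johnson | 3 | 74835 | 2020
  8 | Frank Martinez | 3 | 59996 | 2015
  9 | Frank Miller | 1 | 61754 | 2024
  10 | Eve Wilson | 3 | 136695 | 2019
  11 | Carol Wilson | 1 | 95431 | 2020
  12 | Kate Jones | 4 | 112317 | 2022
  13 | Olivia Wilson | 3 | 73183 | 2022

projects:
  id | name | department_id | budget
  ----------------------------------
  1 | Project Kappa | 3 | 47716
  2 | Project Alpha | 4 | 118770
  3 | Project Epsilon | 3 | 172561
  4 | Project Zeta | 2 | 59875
SELECT department_id, SUM(budget) AS sum_budget FROM projects GROUP BY department_id HAVING SUM(budget) > 100582

Execution result:
department_id | sum_budget
3 | 220277
4 | 118770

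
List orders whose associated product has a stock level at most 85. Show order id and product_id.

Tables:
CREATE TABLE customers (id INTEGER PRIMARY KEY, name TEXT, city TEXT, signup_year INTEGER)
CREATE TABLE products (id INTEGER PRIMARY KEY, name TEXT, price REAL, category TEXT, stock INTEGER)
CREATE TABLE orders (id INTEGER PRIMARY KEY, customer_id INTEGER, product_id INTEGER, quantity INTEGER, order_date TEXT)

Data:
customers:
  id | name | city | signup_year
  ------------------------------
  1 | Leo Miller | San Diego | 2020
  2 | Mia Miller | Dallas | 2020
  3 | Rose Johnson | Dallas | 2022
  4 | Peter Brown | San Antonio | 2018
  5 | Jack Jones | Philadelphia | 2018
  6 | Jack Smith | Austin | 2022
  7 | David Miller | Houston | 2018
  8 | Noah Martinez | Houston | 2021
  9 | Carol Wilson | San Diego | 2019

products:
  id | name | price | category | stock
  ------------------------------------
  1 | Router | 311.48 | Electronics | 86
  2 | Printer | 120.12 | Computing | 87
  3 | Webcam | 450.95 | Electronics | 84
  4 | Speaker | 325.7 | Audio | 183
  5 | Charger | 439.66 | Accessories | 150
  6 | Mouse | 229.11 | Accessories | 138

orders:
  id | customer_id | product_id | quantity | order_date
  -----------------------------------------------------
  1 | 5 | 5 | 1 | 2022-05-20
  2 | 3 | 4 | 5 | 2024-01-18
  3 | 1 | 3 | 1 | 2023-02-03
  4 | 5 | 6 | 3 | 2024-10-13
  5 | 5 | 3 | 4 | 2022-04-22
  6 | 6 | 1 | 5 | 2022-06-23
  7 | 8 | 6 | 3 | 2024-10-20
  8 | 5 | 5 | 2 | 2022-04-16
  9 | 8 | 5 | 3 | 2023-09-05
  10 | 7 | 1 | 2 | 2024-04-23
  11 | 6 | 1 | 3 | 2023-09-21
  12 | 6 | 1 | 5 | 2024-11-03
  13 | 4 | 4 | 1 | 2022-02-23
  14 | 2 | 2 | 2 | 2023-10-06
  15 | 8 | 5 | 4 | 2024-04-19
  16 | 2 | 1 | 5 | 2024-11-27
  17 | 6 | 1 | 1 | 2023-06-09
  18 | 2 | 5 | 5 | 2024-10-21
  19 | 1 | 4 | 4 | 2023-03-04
SELECT id, product_id FROM orders WHERE product_id IN (SELECT id FROM products WHERE stock <= 85)

Execution result:
id | product_id
3 | 3
5 | 3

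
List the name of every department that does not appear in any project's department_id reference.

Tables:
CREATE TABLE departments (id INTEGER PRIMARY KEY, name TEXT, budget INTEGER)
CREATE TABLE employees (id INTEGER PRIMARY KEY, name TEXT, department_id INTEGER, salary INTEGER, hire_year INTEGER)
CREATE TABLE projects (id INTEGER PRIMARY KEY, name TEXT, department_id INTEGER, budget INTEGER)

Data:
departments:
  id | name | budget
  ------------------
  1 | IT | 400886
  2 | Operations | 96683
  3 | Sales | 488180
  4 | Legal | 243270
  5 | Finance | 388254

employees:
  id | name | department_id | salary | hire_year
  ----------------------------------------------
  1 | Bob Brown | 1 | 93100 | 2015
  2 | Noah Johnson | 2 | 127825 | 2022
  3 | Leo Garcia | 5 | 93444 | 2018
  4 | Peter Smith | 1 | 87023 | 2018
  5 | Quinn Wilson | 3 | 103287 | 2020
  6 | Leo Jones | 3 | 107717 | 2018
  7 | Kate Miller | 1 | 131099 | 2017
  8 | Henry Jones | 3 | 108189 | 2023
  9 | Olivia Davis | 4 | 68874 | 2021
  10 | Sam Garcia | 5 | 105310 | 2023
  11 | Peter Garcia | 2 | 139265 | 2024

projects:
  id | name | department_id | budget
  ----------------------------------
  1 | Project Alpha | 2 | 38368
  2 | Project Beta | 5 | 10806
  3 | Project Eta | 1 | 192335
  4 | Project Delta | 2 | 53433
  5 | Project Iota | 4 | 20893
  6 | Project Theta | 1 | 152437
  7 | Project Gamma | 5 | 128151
SELECT p.name FROM departments p LEFT JOIN projects c ON c.department_id = p.id WHERE c.id IS NULL

Execution result:
Sales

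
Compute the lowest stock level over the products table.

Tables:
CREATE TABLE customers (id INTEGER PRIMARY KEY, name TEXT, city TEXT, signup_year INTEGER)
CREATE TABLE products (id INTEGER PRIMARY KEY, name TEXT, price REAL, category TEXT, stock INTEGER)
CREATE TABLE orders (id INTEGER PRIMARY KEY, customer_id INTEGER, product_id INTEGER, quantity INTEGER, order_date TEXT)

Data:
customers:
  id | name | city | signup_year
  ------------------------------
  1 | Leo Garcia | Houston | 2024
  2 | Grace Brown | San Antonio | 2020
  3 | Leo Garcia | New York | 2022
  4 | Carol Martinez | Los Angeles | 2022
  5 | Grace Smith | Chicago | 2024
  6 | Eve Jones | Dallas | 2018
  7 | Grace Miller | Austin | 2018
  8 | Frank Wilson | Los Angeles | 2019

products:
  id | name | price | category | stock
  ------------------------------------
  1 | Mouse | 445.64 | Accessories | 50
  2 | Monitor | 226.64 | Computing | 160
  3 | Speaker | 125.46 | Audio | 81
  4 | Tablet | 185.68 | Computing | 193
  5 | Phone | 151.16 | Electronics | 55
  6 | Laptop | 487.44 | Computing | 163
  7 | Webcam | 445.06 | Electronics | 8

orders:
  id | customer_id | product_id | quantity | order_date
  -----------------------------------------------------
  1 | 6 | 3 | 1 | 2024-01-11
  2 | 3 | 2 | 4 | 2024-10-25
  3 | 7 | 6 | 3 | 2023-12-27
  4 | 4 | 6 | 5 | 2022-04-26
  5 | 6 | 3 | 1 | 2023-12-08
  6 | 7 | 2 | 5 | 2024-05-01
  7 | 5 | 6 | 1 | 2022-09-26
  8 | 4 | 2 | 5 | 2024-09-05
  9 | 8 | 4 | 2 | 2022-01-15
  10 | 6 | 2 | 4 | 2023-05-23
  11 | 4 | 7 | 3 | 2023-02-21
SELECT MIN(stock) FROM products

Execution result:
8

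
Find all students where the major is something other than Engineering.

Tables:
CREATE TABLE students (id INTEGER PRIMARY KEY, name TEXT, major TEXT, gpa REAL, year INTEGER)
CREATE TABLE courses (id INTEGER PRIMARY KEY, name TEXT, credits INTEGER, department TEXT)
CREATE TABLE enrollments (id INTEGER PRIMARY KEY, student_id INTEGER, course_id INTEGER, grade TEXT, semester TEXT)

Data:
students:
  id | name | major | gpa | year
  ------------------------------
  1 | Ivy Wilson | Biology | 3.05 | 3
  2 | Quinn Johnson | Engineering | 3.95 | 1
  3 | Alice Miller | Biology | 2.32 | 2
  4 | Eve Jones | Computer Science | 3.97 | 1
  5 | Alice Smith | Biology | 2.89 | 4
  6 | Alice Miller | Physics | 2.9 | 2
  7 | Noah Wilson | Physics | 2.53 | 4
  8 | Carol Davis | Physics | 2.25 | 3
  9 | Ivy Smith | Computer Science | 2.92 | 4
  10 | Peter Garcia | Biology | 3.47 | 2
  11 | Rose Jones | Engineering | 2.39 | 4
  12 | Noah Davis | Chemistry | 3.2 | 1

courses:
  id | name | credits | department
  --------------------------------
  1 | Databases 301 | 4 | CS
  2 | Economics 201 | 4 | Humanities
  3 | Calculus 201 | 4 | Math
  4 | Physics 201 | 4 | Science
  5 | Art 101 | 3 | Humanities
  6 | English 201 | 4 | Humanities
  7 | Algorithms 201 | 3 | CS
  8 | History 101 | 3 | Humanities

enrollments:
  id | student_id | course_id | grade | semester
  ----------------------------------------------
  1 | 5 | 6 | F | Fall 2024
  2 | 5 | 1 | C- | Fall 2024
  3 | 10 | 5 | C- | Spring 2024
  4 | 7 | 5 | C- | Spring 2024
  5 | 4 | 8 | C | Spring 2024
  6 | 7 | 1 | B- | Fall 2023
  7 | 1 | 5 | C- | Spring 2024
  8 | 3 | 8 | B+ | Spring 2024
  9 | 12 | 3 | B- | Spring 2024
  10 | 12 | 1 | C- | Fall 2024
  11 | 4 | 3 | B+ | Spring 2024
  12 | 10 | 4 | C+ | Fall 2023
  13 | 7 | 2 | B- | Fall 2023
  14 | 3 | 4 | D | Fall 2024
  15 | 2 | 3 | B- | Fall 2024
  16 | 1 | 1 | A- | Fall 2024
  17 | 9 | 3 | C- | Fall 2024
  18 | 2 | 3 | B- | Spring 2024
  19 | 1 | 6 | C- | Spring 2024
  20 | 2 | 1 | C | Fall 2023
SELECT name, major FROM students WHERE major <> 'Engineering'

Execution result:
name | major
Ivy Wilson | Biology
Alice Miller | Biology
Eve Jones | Computer Science
Alice Smith | Biology
Alice Miller | Physics
Noah Wilson | Physics
Carol Davis | Physics
Ivy Smith | Computer Science
Peter Garcia | Biology
Noah Davis | Chemistry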